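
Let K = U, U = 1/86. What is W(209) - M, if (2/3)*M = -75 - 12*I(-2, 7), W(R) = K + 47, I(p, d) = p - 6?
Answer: 667/43 ≈ 15.512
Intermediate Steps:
U = 1/86 ≈ 0.011628
I(p, d) = -6 + p
K = 1/86 ≈ 0.011628
W(R) = 4043/86 (W(R) = 1/86 + 47 = 4043/86)
M = 63/2 (M = 3*(-75 - 12*(-6 - 2))/2 = 3*(-75 - 12*(-8))/2 = 3*(-75 + 96)/2 = (3/2)*21 = 63/2 ≈ 31.500)
W(209) - M = 4043/86 - 1*63/2 = 4043/86 - 63/2 = 667/43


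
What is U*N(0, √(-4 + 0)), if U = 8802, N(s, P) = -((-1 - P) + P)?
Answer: 8802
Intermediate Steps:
N(s, P) = 1 (N(s, P) = -1*(-1) = 1)
U*N(0, √(-4 + 0)) = 8802*1 = 8802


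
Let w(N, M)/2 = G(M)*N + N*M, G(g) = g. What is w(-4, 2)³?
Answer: -32768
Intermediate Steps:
w(N, M) = 4*M*N (w(N, M) = 2*(M*N + N*M) = 2*(M*N + M*N) = 2*(2*M*N) = 4*M*N)
w(-4, 2)³ = (4*2*(-4))³ = (-32)³ = -32768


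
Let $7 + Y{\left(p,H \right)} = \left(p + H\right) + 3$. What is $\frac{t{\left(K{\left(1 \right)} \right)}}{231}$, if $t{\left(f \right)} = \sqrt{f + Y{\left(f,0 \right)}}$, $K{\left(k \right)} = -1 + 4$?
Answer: $\frac{\sqrt{2}}{231} \approx 0.0061221$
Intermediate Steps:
$K{\left(k \right)} = 3$
$Y{\left(p,H \right)} = -4 + H + p$ ($Y{\left(p,H \right)} = -7 + \left(\left(p + H\right) + 3\right) = -7 + \left(\left(H + p\right) + 3\right) = -7 + \left(3 + H + p\right) = -4 + H + p$)
$t{\left(f \right)} = \sqrt{-4 + 2 f}$ ($t{\left(f \right)} = \sqrt{f + \left(-4 + 0 + f\right)} = \sqrt{f + \left(-4 + f\right)} = \sqrt{-4 + 2 f}$)
$\frac{t{\left(K{\left(1 \right)} \right)}}{231} = \frac{\sqrt{-4 + 2 \cdot 3}}{231} = \sqrt{-4 + 6} \cdot \frac{1}{231} = \sqrt{2} \cdot \frac{1}{231} = \frac{\sqrt{2}}{231}$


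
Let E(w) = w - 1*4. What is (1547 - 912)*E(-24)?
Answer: -17780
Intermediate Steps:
E(w) = -4 + w (E(w) = w - 4 = -4 + w)
(1547 - 912)*E(-24) = (1547 - 912)*(-4 - 24) = 635*(-28) = -17780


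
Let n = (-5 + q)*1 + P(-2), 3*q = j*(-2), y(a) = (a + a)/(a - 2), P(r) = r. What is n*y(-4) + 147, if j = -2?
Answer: 1255/9 ≈ 139.44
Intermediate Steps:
y(a) = 2*a/(-2 + a) (y(a) = (2*a)/(-2 + a) = 2*a/(-2 + a))
q = 4/3 (q = (-2*(-2))/3 = (1/3)*4 = 4/3 ≈ 1.3333)
n = -17/3 (n = (-5 + 4/3)*1 - 2 = -11/3*1 - 2 = -11/3 - 2 = -17/3 ≈ -5.6667)
n*y(-4) + 147 = -34*(-4)/(3*(-2 - 4)) + 147 = -34*(-4)/(3*(-6)) + 147 = -34*(-4)*(-1)/(3*6) + 147 = -17/3*4/3 + 147 = -68/9 + 147 = 1255/9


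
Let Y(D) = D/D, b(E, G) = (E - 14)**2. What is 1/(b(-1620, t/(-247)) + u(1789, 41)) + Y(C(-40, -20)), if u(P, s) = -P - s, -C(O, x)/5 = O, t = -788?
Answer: 2668127/2668126 ≈ 1.0000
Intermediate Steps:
C(O, x) = -5*O
b(E, G) = (-14 + E)**2
Y(D) = 1
1/(b(-1620, t/(-247)) + u(1789, 41)) + Y(C(-40, -20)) = 1/((-14 - 1620)**2 + (-1*1789 - 1*41)) + 1 = 1/((-1634)**2 + (-1789 - 41)) + 1 = 1/(2669956 - 1830) + 1 = 1/2668126 + 1 = 2668127/2668126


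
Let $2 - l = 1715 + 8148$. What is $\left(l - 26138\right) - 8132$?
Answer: $-44131$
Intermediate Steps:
$l = -9861$ ($l = 2 - \left(1715 + 8148\right) = 2 - 9863 = -9861$)
$\left(l - 26138\right) - 8132 = \left(-9861 - 26138\right) - 8132 = -35999 - 8132 = -44131$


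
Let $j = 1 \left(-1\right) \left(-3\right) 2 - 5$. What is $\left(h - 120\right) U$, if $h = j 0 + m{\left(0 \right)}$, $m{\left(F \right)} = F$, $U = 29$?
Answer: $-3480$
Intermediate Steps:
$j = 1$ ($j = 1 \cdot 3 \cdot 2 - 5 = 1 \cdot 6 - 5 = 6 - 5 = 1$)
$h = 0$ ($h = 1 \cdot 0 + 0 = 0 + 0 = 0$)
$\left(h - 120\right) U = \left(0 - 120\right) 29 = \left(-120\right) 29 = -3480$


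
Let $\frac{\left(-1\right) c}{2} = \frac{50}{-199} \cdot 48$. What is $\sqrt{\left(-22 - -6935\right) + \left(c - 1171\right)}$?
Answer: $\frac{\sqrt{228344142}}{199} \approx 75.935$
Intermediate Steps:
$c = \frac{4800}{199}$ ($c = - 2 \frac{50}{-199} \cdot 48 = - 2 \cdot 50 \left(- \frac{1}{199}\right) 48 = - 2 \left(\left(- \frac{50}{199}\right) 48\right) = \left(-2\right) \left(- \frac{2400}{199}\right) = \frac{4800}{199} \approx 24.121$)
$\sqrt{\left(-22 - -6935\right) + \left(c - 1171\right)} = \sqrt{\left(-22 - -6935\right) + \left(\frac{4800}{199} - 1171\right)} = \sqrt{\left(-22 + 6935\right) - \frac{228229}{199}} = \sqrt{6913 - \frac{228229}{199}} = \sqrt{\frac{1147458}{199}} = \frac{\sqrt{228344142}}{199}$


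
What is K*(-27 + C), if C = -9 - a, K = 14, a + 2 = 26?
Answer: -840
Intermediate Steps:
a = 24 (a = -2 + 26 = 24)
C = -33 (C = -9 - 1*24 = -9 - 24 = -33)
K*(-27 + C) = 14*(-27 - 33) = 14*(-60) = -840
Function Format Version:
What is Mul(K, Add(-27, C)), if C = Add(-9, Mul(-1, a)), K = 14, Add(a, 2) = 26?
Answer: -840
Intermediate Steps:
a = 24 (a = Add(-2, 26) = 24)
C = -33 (C = Add(-9, Mul(-1, 24)) = Add(-9, -24) = -33)
Mul(K, Add(-27, C)) = Mul(14, Add(-27, -33)) = Mul(14, -60) = -840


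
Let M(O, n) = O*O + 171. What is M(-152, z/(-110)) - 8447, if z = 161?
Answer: 14828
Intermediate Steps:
M(O, n) = 171 + O² (M(O, n) = O² + 171 = 171 + O²)
M(-152, z/(-110)) - 8447 = (171 + (-152)²) - 8447 = (171 + 23104) - 8447 = 23275 - 8447 = 14828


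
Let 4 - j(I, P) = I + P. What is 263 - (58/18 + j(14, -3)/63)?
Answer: 2339/9 ≈ 259.89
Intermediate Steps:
j(I, P) = 4 - I - P (j(I, P) = 4 - (I + P) = 4 + (-I - P) = 4 - I - P)
263 - (58/18 + j(14, -3)/63) = 263 - (58/18 + (4 - 1*14 - 1*(-3))/63) = 263 - (58*(1/18) + (4 - 14 + 3)*(1/63)) = 263 - (29/9 - 7*1/63) = 263 - (29/9 - ⅑) = 263 - 1*28/9 = 263 - 28/9 = 2339/9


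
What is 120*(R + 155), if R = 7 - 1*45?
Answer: 14040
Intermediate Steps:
R = -38 (R = 7 - 45 = -38)
120*(R + 155) = 120*(-38 + 155) = 120*117 = 14040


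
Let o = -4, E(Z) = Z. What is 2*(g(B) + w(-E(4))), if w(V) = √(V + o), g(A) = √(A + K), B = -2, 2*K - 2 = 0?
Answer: I*(2 + 4*√2) ≈ 7.6569*I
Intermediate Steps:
K = 1 (K = 1 + (½)*0 = 1 + 0 = 1)
g(A) = √(1 + A) (g(A) = √(A + 1) = √(1 + A))
w(V) = √(-4 + V) (w(V) = √(V - 4) = √(-4 + V))
2*(g(B) + w(-E(4))) = 2*(√(1 - 2) + √(-4 - 1*4)) = 2*(√(-1) + √(-4 - 4)) = 2*(I + √(-8)) = 2*(I + 2*I*√2) = 2*I + 4*I*√2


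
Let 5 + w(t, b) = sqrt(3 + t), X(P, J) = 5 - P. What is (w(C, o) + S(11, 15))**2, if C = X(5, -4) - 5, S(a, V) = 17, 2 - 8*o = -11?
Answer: (12 + I*sqrt(2))**2 ≈ 142.0 + 33.941*I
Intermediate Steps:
o = 13/8 (o = 1/4 - 1/8*(-11) = 1/4 + 11/8 = 13/8 ≈ 1.6250)
C = -5 (C = (5 - 1*5) - 5 = (5 - 5) - 5 = 0 - 5 = -5)
w(t, b) = -5 + sqrt(3 + t)
(w(C, o) + S(11, 15))**2 = ((-5 + sqrt(3 - 5)) + 17)**2 = ((-5 + sqrt(-2)) + 17)**2 = ((-5 + I*sqrt(2)) + 17)**2 = (12 + I*sqrt(2))**2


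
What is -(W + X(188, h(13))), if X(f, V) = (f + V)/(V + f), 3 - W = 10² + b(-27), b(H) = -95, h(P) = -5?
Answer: 1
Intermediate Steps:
W = -2 (W = 3 - (10² - 95) = 3 - (100 - 95) = 3 - 1*5 = 3 - 5 = -2)
X(f, V) = 1 (X(f, V) = (V + f)/(V + f) = 1)
-(W + X(188, h(13))) = -(-2 + 1) = -1*(-1) = 1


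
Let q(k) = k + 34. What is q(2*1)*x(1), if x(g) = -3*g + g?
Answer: -72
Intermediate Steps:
q(k) = 34 + k
x(g) = -2*g
q(2*1)*x(1) = (34 + 2*1)*(-2*1) = (34 + 2)*(-2) = 36*(-2) = -72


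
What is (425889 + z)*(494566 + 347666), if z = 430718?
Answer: 721461826824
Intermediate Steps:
(425889 + z)*(494566 + 347666) = (425889 + 430718)*(494566 + 347666) = 856607*842232 = 721461826824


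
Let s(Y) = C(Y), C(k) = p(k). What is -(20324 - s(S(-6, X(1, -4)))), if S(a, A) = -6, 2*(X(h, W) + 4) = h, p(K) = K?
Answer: -20330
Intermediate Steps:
X(h, W) = -4 + h/2
C(k) = k
s(Y) = Y
-(20324 - s(S(-6, X(1, -4)))) = -(20324 - 1*(-6)) = -(20324 + 6) = -1*20330 = -20330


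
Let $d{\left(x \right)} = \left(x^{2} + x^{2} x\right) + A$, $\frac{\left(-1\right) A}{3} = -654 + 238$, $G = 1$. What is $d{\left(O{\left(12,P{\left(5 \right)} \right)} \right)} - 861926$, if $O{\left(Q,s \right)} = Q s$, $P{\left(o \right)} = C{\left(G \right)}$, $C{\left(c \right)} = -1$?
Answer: $-862262$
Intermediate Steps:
$A = 1248$ ($A = - 3 \left(-654 + 238\right) = \left(-3\right) \left(-416\right) = 1248$)
$P{\left(o \right)} = -1$
$d{\left(x \right)} = 1248 + x^{2} + x^{3}$ ($d{\left(x \right)} = \left(x^{2} + x^{2} x\right) + 1248 = \left(x^{2} + x^{3}\right) + 1248 = 1248 + x^{2} + x^{3}$)
$d{\left(O{\left(12,P{\left(5 \right)} \right)} \right)} - 861926 = \left(1248 + \left(12 \left(-1\right)\right)^{2} + \left(12 \left(-1\right)\right)^{3}\right) - 861926 = \left(1248 + \left(-12\right)^{2} + \left(-12\right)^{3}\right) - 861926 = \left(1248 + 144 - 1728\right) - 861926 = -336 - 861926 = -862262$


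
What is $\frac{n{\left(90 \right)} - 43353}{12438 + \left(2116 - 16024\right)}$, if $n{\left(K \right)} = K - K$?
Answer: $\frac{14451}{490} \approx 29.492$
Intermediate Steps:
$n{\left(K \right)} = 0$
$\frac{n{\left(90 \right)} - 43353}{12438 + \left(2116 - 16024\right)} = \frac{0 - 43353}{12438 + \left(2116 - 16024\right)} = - \frac{43353}{12438 - 13908} = - \frac{43353}{-1470} = \left(-43353\right) \left(- \frac{1}{1470}\right) = \frac{14451}{490}$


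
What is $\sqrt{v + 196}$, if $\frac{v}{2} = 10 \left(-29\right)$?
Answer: $8 i \sqrt{6} \approx 19.596 i$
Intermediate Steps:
$v = -580$ ($v = 2 \cdot 10 \left(-29\right) = 2 \left(-290\right) = -580$)
$\sqrt{v + 196} = \sqrt{-580 + 196} = \sqrt{-384} = 8 i \sqrt{6}$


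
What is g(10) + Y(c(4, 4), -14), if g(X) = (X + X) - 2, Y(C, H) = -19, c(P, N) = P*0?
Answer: -1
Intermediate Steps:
c(P, N) = 0
g(X) = -2 + 2*X (g(X) = 2*X - 2 = -2 + 2*X)
g(10) + Y(c(4, 4), -14) = (-2 + 2*10) - 19 = (-2 + 20) - 19 = 18 - 19 = -1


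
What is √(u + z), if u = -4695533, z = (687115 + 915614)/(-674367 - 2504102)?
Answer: I*√47437402853464388114/3178469 ≈ 2166.9*I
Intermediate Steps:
z = -1602729/3178469 (z = 1602729/(-3178469) = 1602729*(-1/3178469) = -1602729/3178469 ≈ -0.50425)
√(u + z) = √(-4695533 - 1602729/3178469) = √(-14924607681706/3178469) = I*√47437402853464388114/3178469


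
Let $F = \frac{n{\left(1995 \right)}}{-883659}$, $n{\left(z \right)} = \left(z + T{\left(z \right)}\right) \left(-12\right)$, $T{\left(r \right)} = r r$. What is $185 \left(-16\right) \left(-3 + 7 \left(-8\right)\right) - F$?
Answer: $\frac{7346401120}{42079} \approx 1.7459 \cdot 10^{5}$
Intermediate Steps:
$T{\left(r \right)} = r^{2}$
$n{\left(z \right)} = - 12 z - 12 z^{2}$ ($n{\left(z \right)} = \left(z + z^{2}\right) \left(-12\right) = - 12 z - 12 z^{2}$)
$F = \frac{2275440}{42079}$ ($F = \frac{12 \cdot 1995 \left(-1 - 1995\right)}{-883659} = 12 \cdot 1995 \left(-1 - 1995\right) \left(- \frac{1}{883659}\right) = 12 \cdot 1995 \left(-1996\right) \left(- \frac{1}{883659}\right) = \left(-47784240\right) \left(- \frac{1}{883659}\right) = \frac{2275440}{42079} \approx 54.075$)
$185 \left(-16\right) \left(-3 + 7 \left(-8\right)\right) - F = 185 \left(-16\right) \left(-3 + 7 \left(-8\right)\right) - \frac{2275440}{42079} = - 2960 \left(-3 - 56\right) - \frac{2275440}{42079} = \left(-2960\right) \left(-59\right) - \frac{2275440}{42079} = 174640 - \frac{2275440}{42079} = \frac{7346401120}{42079}$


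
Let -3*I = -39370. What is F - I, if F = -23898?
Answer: -111064/3 ≈ -37021.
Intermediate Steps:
I = 39370/3 (I = -1/3*(-39370) = 39370/3 ≈ 13123.)
F - I = -23898 - 1*39370/3 = -23898 - 39370/3 = -111064/3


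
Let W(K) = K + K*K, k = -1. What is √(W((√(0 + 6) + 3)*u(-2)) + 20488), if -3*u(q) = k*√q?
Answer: √(184362 - 12*√6 + 6*I*√3 + 9*I*√2)/3 ≈ 143.11 + 0.0089751*I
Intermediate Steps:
u(q) = √q/3 (u(q) = -(-1)*√q/3 = √q/3)
W(K) = K + K²
√(W((√(0 + 6) + 3)*u(-2)) + 20488) = √(((√(0 + 6) + 3)*(√(-2)/3))*(1 + (√(0 + 6) + 3)*(√(-2)/3)) + 20488) = √(((√6 + 3)*((I*√2)/3))*(1 + (√6 + 3)*((I*√2)/3)) + 20488) = √(((3 + √6)*(I*√2/3))*(1 + (3 + √6)*(I*√2/3)) + 20488) = √((I*√2*(3 + √6)/3)*(1 + I*√2*(3 + √6)/3) + 20488) = √(I*√2*(1 + I*√2*(3 + √6)/3)*(3 + √6)/3 + 20488) = √(20488 + I*√2*(1 + I*√2*(3 + √6)/3)*(3 + √6)/3)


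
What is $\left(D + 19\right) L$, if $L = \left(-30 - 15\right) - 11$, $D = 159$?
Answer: $-9968$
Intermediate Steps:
$L = -56$ ($L = -45 - 11 = -56$)
$\left(D + 19\right) L = \left(159 + 19\right) \left(-56\right) = 178 \left(-56\right) = -9968$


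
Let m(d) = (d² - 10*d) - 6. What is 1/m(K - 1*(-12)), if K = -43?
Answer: 1/1265 ≈ 0.00079051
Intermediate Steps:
m(d) = -6 + d² - 10*d
1/m(K - 1*(-12)) = 1/(-6 + (-43 - 1*(-12))² - 10*(-43 - 1*(-12))) = 1/(-6 + (-43 + 12)² - 10*(-43 + 12)) = 1/(-6 + (-31)² - 10*(-31)) = 1/(-6 + 961 + 310) = 1/1265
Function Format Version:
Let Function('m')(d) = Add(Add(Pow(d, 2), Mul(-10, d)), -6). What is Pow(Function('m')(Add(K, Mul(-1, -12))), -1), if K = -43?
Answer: Rational(1, 1265) ≈ 0.00079051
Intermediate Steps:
Function('m')(d) = Add(-6, Pow(d, 2), Mul(-10, d))
Pow(Function('m')(Add(K, Mul(-1, -12))), -1) = Pow(Add(-6, Pow(Add(-43, Mul(-1, -12)), 2), Mul(-10, Add(-43, Mul(-1, -12)))), -1) = Pow(Add(-6, Pow(Add(-43, 12), 2), Mul(-10, Add(-43, 12))), -1) = Pow(Add(-6, Pow(-31, 2), Mul(-10, -31)), -1) = Pow(Add(-6, 961, 310), -1) = Pow(1265, -1) = Rational(1, 1265)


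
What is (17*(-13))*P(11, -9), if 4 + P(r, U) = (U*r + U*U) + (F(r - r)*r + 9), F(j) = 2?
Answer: -1989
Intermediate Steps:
P(r, U) = 5 + U² + 2*r + U*r (P(r, U) = -4 + ((U*r + U*U) + (2*r + 9)) = -4 + ((U*r + U²) + (9 + 2*r)) = -4 + ((U² + U*r) + (9 + 2*r)) = -4 + (9 + U² + 2*r + U*r) = 5 + U² + 2*r + U*r)
(17*(-13))*P(11, -9) = (17*(-13))*(5 + (-9)² + 2*11 - 9*11) = -221*(5 + 81 + 22 - 99) = -221*9 = -1989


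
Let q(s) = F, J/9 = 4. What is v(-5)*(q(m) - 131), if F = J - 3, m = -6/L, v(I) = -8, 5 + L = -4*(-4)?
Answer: 784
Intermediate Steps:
J = 36 (J = 9*4 = 36)
L = 11 (L = -5 - 4*(-4) = -5 + 16 = 11)
m = -6/11 ≈ -0.54545
F = 33 (F = 36 - 3 = 33)
q(s) = 33
v(-5)*(q(m) - 131) = -8*(33 - 131) = -8*(-98) = 784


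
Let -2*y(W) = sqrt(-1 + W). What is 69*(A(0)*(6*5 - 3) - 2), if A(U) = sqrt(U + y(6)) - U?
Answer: -138 + 1863*I*sqrt(2)*5**(1/4)/2 ≈ -138.0 + 1969.9*I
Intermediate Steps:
y(W) = -sqrt(-1 + W)/2
A(U) = sqrt(U - sqrt(5)/2) - U (A(U) = sqrt(U - sqrt(-1 + 6)/2) - U = sqrt(U - sqrt(5)/2) - U)
69*(A(0)*(6*5 - 3) - 2) = 69*((sqrt(-2*sqrt(5) + 4*0)/2 - 1*0)*(6*5 - 3) - 2) = 69*((sqrt(-2*sqrt(5) + 0)/2 + 0)*(30 - 3) - 2) = 69*((sqrt(-2*sqrt(5))/2 + 0)*27 - 2) = 69*(((I*sqrt(2)*5**(1/4))/2 + 0)*27 - 2) = 69*((I*sqrt(2)*5**(1/4)/2 + 0)*27 - 2) = 69*((I*sqrt(2)*5**(1/4)/2)*27 - 2) = 69*(27*I*sqrt(2)*5**(1/4)/2 - 2) = 69*(-2 + 27*I*sqrt(2)*5**(1/4)/2) = -138 + 1863*I*sqrt(2)*5**(1/4)/2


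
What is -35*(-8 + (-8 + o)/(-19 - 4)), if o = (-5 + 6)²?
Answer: 6195/23 ≈ 269.35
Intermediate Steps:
o = 1 (o = 1² = 1)
-35*(-8 + (-8 + o)/(-19 - 4)) = -35*(-8 + (-8 + 1)/(-19 - 4)) = -35*(-8 - 7/(-23)) = -35*(-8 - 7*(-1/23)) = -35*(-8 + 7/23) = -35*(-177/23) = 6195/23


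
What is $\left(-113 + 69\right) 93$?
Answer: $-4092$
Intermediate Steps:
$\left(-113 + 69\right) 93 = \left(-44\right) 93 = -4092$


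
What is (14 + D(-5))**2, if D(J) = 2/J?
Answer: 4624/25 ≈ 184.96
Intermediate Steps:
(14 + D(-5))**2 = (14 + 2/(-5))**2 = (14 + 2*(-1/5))**2 = (14 - 2/5)**2 = (68/5)**2 = 4624/25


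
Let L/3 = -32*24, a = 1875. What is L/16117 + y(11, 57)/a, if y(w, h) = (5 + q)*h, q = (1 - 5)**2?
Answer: 4990683/10073125 ≈ 0.49545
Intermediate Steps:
q = 16 (q = (-4)**2 = 16)
y(w, h) = 21*h (y(w, h) = (5 + 16)*h = 21*h)
L = -2304 (L = 3*(-32*24) = 3*(-768) = -2304)
L/16117 + y(11, 57)/a = -2304/16117 + (21*57)/1875 = -2304*1/16117 + 1197*(1/1875) = -2304/16117 + 399/625 = 4990683/10073125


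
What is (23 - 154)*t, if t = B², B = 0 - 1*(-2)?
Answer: -524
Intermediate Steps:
B = 2 (B = 0 + 2 = 2)
t = 4 (t = 2² = 4)
(23 - 154)*t = (23 - 154)*4 = -131*4 = -524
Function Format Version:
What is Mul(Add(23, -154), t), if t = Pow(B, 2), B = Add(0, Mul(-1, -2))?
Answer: -524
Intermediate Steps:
B = 2 (B = Add(0, 2) = 2)
t = 4 (t = Pow(2, 2) = 4)
Mul(Add(23, -154), t) = Mul(Add(23, -154), 4) = Mul(-131, 4) = -524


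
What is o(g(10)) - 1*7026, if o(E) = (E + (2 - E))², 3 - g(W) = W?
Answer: -7022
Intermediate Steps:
g(W) = 3 - W
o(E) = 4 (o(E) = 2² = 4)
o(g(10)) - 1*7026 = 4 - 1*7026 = 4 - 7026 = -7022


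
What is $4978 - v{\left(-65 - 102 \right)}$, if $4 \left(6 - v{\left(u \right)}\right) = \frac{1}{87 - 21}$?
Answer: $\frac{1312609}{264} \approx 4972.0$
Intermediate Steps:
$v{\left(u \right)} = \frac{1583}{264}$ ($v{\left(u \right)} = 6 - \frac{1}{4 \left(87 - 21\right)} = 6 - \frac{1}{4 \cdot 66} = 6 - \frac{1}{264} = \frac{1583}{264}$)
$4978 - v{\left(-65 - 102 \right)} = 4978 - \frac{1583}{264} = \frac{1312609}{264}$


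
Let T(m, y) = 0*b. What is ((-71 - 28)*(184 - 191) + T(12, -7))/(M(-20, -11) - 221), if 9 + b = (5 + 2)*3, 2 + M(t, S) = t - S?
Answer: -693/232 ≈ -2.9871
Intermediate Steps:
M(t, S) = -2 + t - S (M(t, S) = -2 + (t - S) = -2 + t - S)
b = 12 (b = -9 + (5 + 2)*3 = -9 + 7*3 = -9 + 21 = 12)
T(m, y) = 0 (T(m, y) = 0*12 = 0)
((-71 - 28)*(184 - 191) + T(12, -7))/(M(-20, -11) - 221) = ((-71 - 28)*(184 - 191) + 0)/((-2 - 20 - 1*(-11)) - 221) = (-99*(-7) + 0)/((-2 - 20 + 11) - 221) = (693 + 0)/(-11 - 221) = 693/(-232) = 693*(-1/232) = -693/232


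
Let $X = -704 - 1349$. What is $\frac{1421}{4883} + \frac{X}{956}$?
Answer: $- \frac{8666323}{4668148} \approx -1.8565$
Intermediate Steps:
$X = -2053$ ($X = -704 - 1349 = -2053$)
$\frac{1421}{4883} + \frac{X}{956} = \frac{1421}{4883} - \frac{2053}{956} = - \frac{8666323}{4668148}$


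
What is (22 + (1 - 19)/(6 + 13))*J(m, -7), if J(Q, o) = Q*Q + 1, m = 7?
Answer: 20000/19 ≈ 1052.6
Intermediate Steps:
J(Q, o) = 1 + Q² (J(Q, o) = Q² + 1 = 1 + Q²)
(22 + (1 - 19)/(6 + 13))*J(m, -7) = (22 + (1 - 19)/(6 + 13))*(1 + 7²) = (22 - 18/19)*(1 + 49) = (22 - 18*1/19)*50 = (22 - 18/19)*50 = (400/19)*50 = 20000/19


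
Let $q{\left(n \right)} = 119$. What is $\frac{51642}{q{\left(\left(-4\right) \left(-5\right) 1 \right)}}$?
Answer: $\frac{51642}{119} \approx 433.97$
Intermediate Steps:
$\frac{51642}{q{\left(\left(-4\right) \left(-5\right) 1 \right)}} = \frac{51642}{119}$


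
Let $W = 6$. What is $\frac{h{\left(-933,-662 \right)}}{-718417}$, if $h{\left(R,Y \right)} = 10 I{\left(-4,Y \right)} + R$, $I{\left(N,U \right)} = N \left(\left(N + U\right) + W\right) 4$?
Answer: $- \frac{104667}{718417} \approx -0.14569$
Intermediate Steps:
$I{\left(N,U \right)} = 4 N \left(6 + N + U\right)$ ($I{\left(N,U \right)} = N \left(\left(N + U\right) + 6\right) 4 = N \left(6 + N + U\right) 4 = 4 N \left(6 + N + U\right)$)
$h{\left(R,Y \right)} = -320 + R - 160 Y$ ($h{\left(R,Y \right)} = 10 \cdot 4 \left(-4\right) \left(6 - 4 + Y\right) + R = 10 \cdot 4 \left(-4\right) \left(2 + Y\right) + R = 10 \left(-32 - 16 Y\right) + R = \left(-320 - 160 Y\right) + R = -320 + R - 160 Y$)
$\frac{h{\left(-933,-662 \right)}}{-718417} = \frac{-320 - 933 - -105920}{-718417} = \left(-320 - 933 + 105920\right) \left(- \frac{1}{718417}\right) = 104667 \left(- \frac{1}{718417}\right) = - \frac{104667}{718417}$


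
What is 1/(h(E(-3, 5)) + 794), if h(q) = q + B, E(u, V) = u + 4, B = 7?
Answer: 1/802 ≈ 0.0012469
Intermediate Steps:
E(u, V) = 4 + u
h(q) = 7 + q (h(q) = q + 7 = 7 + q)
1/(h(E(-3, 5)) + 794) = 1/((7 + (4 - 3)) + 794) = 1/((7 + 1) + 794) = 1/(8 + 794) = 1/802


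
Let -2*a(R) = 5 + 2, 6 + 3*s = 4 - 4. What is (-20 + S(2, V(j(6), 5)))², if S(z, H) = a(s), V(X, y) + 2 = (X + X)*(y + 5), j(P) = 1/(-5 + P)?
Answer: 2209/4 ≈ 552.25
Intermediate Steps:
s = -2 (s = -2 + (4 - 4)/3 = -2 + (⅓)*0 = -2 + 0 = -2)
a(R) = -7/2 (a(R) = -(5 + 2)/2 = -½*7 = -7/2)
V(X, y) = -2 + 2*X*(5 + y) (V(X, y) = -2 + (X + X)*(y + 5) = -2 + (2*X)*(5 + y) = -2 + 2*X*(5 + y))
S(z, H) = -7/2
(-20 + S(2, V(j(6), 5)))² = (-20 - 7/2)² = (-47/2)² = 2209/4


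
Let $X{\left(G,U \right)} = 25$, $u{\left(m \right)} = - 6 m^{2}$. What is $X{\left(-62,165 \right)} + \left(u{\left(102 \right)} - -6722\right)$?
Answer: $-55677$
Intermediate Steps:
$X{\left(-62,165 \right)} + \left(u{\left(102 \right)} - -6722\right) = 25 - \left(-6722 + 6 \cdot 102^{2}\right) = 25 + \left(\left(-6\right) 10404 + 6722\right) = 25 + \left(-62424 + 6722\right) = 25 - 55702 = -55677$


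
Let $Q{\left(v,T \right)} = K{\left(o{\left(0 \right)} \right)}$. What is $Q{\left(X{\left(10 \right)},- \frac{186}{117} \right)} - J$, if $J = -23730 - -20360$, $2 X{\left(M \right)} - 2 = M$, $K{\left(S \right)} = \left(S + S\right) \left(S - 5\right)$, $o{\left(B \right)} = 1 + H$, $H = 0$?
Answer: $3362$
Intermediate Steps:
$o{\left(B \right)} = 1$ ($o{\left(B \right)} = 1 + 0 = 1$)
$K{\left(S \right)} = 2 S \left(-5 + S\right)$
$X{\left(M \right)} = 1 + \frac{M}{2}$
$Q{\left(v,T \right)} = -8$ ($Q{\left(v,T \right)} = 2 \cdot 1 \left(-5 + 1\right) = 2 \cdot 1 \left(-4\right) = -8$)
$J = -3370$ ($J = -23730 + 20360 = -3370$)
$Q{\left(X{\left(10 \right)},- \frac{186}{117} \right)} - J = -8 - -3370 = -8 + 3370 = 3362$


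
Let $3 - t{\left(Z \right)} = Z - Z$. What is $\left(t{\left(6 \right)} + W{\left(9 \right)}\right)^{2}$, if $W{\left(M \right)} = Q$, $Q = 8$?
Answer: $121$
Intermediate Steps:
$t{\left(Z \right)} = 3$ ($t{\left(Z \right)} = 3 - \left(Z - Z\right) = 3 - 0 = 3 + 0 = 3$)
$W{\left(M \right)} = 8$
$\left(t{\left(6 \right)} + W{\left(9 \right)}\right)^{2} = \left(3 + 8\right)^{2} = 11^{2} = 121$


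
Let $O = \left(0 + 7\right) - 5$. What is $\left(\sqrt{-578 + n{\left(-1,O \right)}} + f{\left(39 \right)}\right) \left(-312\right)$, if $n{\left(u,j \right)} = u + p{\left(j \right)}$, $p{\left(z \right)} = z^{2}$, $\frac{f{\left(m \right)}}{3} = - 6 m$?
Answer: $219024 - 1560 i \sqrt{23} \approx 2.1902 \cdot 10^{5} - 7481.5 i$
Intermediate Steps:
$O = 2$ ($O = 7 - 5 = 2$)
$f{\left(m \right)} = - 18 m$ ($f{\left(m \right)} = 3 \left(- 6 m\right) = - 18 m$)
$n{\left(u,j \right)} = u + j^{2}$
$\left(\sqrt{-578 + n{\left(-1,O \right)}} + f{\left(39 \right)}\right) \left(-312\right) = \left(\sqrt{-578 - \left(1 - 2^{2}\right)} - 702\right) \left(-312\right) = \left(\sqrt{-578 + \left(-1 + 4\right)} - 702\right) \left(-312\right) = \left(\sqrt{-578 + 3} - 702\right) \left(-312\right) = \left(\sqrt{-575} - 702\right) \left(-312\right) = \left(5 i \sqrt{23} - 702\right) \left(-312\right) = \left(-702 + 5 i \sqrt{23}\right) \left(-312\right) = 219024 - 1560 i \sqrt{23}$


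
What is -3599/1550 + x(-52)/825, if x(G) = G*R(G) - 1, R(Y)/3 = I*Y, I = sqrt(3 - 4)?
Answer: -118829/51150 + 2704*I/275 ≈ -2.3231 + 9.8327*I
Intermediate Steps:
I
R(Y) = 3*I*Y (R(Y) = 3*(I*Y) = 3*I*Y)
x(G) = -1 + 3*I*G**2 (x(G) = G*(3*I*G) - 1 = 3*I*G**2 - 1 = -1 + 3*I*G**2)
-3599/1550 + x(-52)/825 = -3599/1550 + (-1 + 3*I*(-52)**2)/825 = -3599*1/1550 + (-1 + 3*I*2704)*(1/825) = -3599/1550 + (-1 + 8112*I)*(1/825) = -3599/1550 + (-1/825 + 2704*I/275) = -118829/51150 + 2704*I/275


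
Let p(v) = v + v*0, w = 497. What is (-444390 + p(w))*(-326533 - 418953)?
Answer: 330916016998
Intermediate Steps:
p(v) = v (p(v) = v + 0 = v)
(-444390 + p(w))*(-326533 - 418953) = (-444390 + 497)*(-326533 - 418953) = -443893*(-745486) = 330916016998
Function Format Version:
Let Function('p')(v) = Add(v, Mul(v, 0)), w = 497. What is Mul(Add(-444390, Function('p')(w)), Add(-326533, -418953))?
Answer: 330916016998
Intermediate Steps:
Function('p')(v) = v (Function('p')(v) = Add(v, 0) = v)
Mul(Add(-444390, Function('p')(w)), Add(-326533, -418953)) = Mul(Add(-444390, 497), Add(-326533, -418953)) = Mul(-443893, -745486) = 330916016998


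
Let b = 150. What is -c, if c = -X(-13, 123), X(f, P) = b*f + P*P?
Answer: 13179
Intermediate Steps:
X(f, P) = P² + 150*f (X(f, P) = 150*f + P*P = 150*f + P² = P² + 150*f)
c = -13179 (c = -(123² + 150*(-13)) = -(15129 - 1950) = -1*13179 = -13179)
-c = -1*(-13179) = 13179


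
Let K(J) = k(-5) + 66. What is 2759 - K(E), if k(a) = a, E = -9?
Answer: 2698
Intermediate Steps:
K(J) = 61 (K(J) = -5 + 66 = 61)
2759 - K(E) = 2759 - 1*61 = 2759 - 61 = 2698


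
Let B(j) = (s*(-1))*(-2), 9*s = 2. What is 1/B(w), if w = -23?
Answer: 9/4 ≈ 2.2500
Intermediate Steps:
s = 2/9 (s = (⅑)*2 = 2/9 ≈ 0.22222)
B(j) = 4/9 (B(j) = ((2/9)*(-1))*(-2) = -2/9*(-2) = 4/9)
1/B(w) = 1/(4/9) = 9/4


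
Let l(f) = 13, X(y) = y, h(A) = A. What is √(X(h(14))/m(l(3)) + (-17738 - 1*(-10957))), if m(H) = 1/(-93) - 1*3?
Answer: I*√678565/10 ≈ 82.375*I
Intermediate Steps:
m(H) = -280/93 (m(H) = -1/93 - 3 = -280/93)
√(X(h(14))/m(l(3)) + (-17738 - 1*(-10957))) = √(14/(-280/93) + (-17738 - 1*(-10957))) = √(14*(-93/280) + (-17738 + 10957)) = √(-93/20 - 6781) = √(-135713/20) = I*√678565/10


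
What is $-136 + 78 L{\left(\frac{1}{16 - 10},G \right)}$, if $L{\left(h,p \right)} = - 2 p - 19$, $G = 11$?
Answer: $-3334$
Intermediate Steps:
$L{\left(h,p \right)} = -19 - 2 p$
$-136 + 78 L{\left(\frac{1}{16 - 10},G \right)} = -136 + 78 \left(-19 - 22\right) = -136 + 78 \left(-41\right) = -136 - 3198 = -3334$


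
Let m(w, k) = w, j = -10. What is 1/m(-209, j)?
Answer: -1/209 ≈ -0.0047847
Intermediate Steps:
1/m(-209, j) = 1/(-209) = -1/209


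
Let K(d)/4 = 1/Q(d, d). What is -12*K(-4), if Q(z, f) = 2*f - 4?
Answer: 4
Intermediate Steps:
Q(z, f) = -4 + 2*f
K(d) = 4/(-4 + 2*d)
-12*K(-4) = -24/(-2 - 4) = -24/(-6) = -24*(-1)/6 = -12*(-⅓) = 4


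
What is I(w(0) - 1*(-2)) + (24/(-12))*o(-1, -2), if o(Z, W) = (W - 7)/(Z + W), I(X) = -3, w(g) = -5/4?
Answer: -9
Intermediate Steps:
w(g) = -5/4 (w(g) = -5*¼ = -5/4)
o(Z, W) = (-7 + W)/(W + Z)
I(w(0) - 1*(-2)) + (24/(-12))*o(-1, -2) = -3 + (24/(-12))*((-7 - 2)/(-2 - 1)) = -3 + (24*(-1/12))*(-9/(-3)) = -3 - (-2)*(-9)/3 = -3 - 2*3 = -3 - 6 = -9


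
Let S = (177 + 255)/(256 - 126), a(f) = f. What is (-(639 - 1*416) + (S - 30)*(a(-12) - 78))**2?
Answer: 801625969/169 ≈ 4.7434e+6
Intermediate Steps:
S = 216/65 (S = 432/130 = 432*(1/130) = 216/65 ≈ 3.3231)
(-(639 - 1*416) + (S - 30)*(a(-12) - 78))**2 = (-(639 - 1*416) + (216/65 - 30)*(-12 - 78))**2 = (-(639 - 416) - 1734/65*(-90))**2 = (-1*223 + 31212/13)**2 = (-223 + 31212/13)**2 = (28313/13)**2 = 801625969/169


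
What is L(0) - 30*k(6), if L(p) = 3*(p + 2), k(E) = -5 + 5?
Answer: 6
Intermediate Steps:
k(E) = 0
L(p) = 6 + 3*p (L(p) = 3*(2 + p) = 6 + 3*p)
L(0) - 30*k(6) = (6 + 3*0) - 30*0 = (6 + 0) + 0 = 6 + 0 = 6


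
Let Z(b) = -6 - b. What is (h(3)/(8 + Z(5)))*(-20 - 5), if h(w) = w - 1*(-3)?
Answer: 50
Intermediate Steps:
h(w) = 3 + w (h(w) = w + 3 = 3 + w)
(h(3)/(8 + Z(5)))*(-20 - 5) = ((3 + 3)/(8 + (-6 - 1*5)))*(-20 - 5) = (6/(8 + (-6 - 5)))*(-25) = (6/(8 - 11))*(-25) = (6/(-3))*(-25) = (6*(-1/3))*(-25) = -2*(-25) = 50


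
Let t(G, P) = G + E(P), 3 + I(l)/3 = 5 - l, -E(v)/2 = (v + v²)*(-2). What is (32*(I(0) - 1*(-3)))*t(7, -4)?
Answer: 15840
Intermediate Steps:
E(v) = 4*v + 4*v² (E(v) = -2*(v + v²)*(-2) = -2*(-2*v - 2*v²) = 4*v + 4*v²)
I(l) = 6 - 3*l (I(l) = -9 + 3*(5 - l) = -9 + (15 - 3*l) = 6 - 3*l)
t(G, P) = G + 4*P*(1 + P)
(32*(I(0) - 1*(-3)))*t(7, -4) = (32*((6 - 3*0) - 1*(-3)))*(7 + 4*(-4)*(1 - 4)) = (32*((6 + 0) + 3))*(7 + 4*(-4)*(-3)) = (32*(6 + 3))*(7 + 48) = (32*9)*55 = 288*55 = 15840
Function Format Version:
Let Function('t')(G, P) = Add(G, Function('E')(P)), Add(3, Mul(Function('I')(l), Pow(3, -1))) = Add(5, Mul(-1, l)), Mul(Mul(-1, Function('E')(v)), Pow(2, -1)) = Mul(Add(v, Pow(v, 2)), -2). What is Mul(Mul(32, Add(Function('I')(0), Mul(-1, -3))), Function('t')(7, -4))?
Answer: 15840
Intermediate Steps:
Function('E')(v) = Add(Mul(4, v), Mul(4, Pow(v, 2))) (Function('E')(v) = Mul(-2, Mul(Add(v, Pow(v, 2)), -2)) = Mul(-2, Add(Mul(-2, v), Mul(-2, Pow(v, 2)))) = Add(Mul(4, v), Mul(4, Pow(v, 2))))
Function('I')(l) = Add(6, Mul(-3, l)) (Function('I')(l) = Add(-9, Mul(3, Add(5, Mul(-1, l)))) = Add(-9, Add(15, Mul(-3, l))) = Add(6, Mul(-3, l)))
Function('t')(G, P) = Add(G, Mul(4, P, Add(1, P)))
Mul(Mul(32, Add(Function('I')(0), Mul(-1, -3))), Function('t')(7, -4)) = Mul(Mul(32, Add(Add(6, Mul(-3, 0)), Mul(-1, -3))), Add(7, Mul(4, -4, Add(1, -4)))) = Mul(Mul(32, Add(Add(6, 0), 3)), Add(7, Mul(4, -4, -3))) = Mul(Mul(32, Add(6, 3)), Add(7, 48)) = Mul(Mul(32, 9), 55) = Mul(288, 55) = 15840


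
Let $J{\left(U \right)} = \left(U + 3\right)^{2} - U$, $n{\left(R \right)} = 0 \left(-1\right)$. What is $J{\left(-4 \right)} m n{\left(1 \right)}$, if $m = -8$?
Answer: $0$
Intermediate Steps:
$n{\left(R \right)} = 0$
$J{\left(U \right)} = \left(3 + U\right)^{2} - U$
$J{\left(-4 \right)} m n{\left(1 \right)} = \left(\left(3 - 4\right)^{2} - -4\right) \left(-8\right) 0 = \left(\left(-1\right)^{2} + 4\right) \left(-8\right) 0 = \left(1 + 4\right) \left(-8\right) 0 = 5 \left(-8\right) 0 = \left(-40\right) 0 = 0$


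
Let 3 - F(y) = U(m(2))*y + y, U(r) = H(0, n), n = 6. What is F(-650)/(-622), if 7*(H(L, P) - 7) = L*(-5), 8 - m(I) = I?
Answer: -5203/622 ≈ -8.3649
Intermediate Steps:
m(I) = 8 - I
H(L, P) = 7 - 5*L/7 (H(L, P) = 7 + (L*(-5))/7 = 7 + (-5*L)/7 = 7 - 5*L/7)
U(r) = 7 (U(r) = 7 - 5/7*0 = 7 + 0 = 7)
F(y) = 3 - 8*y (F(y) = 3 - (7*y + y) = 3 - 8*y)
F(-650)/(-622) = (3 - 8*(-650))/(-622) = (3 + 5200)*(-1/622) = 5203*(-1/622) = -5203/622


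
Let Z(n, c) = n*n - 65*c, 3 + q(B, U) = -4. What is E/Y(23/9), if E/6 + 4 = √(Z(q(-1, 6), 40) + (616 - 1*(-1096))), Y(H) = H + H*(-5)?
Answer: 54/23 - 27*I*√839/46 ≈ 2.3478 - 17.001*I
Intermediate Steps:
q(B, U) = -7 (q(B, U) = -3 - 4 = -7)
Z(n, c) = n² - 65*c
Y(H) = -4*H (Y(H) = H - 5*H = -4*H)
E = -24 + 6*I*√839 (E = -24 + 6*√(((-7)² - 65*40) + (616 - 1*(-1096))) = -24 + 6*√((49 - 2600) + (616 + 1096)) = -24 + 6*√(-2551 + 1712) = -24 + 6*√(-839) = -24 + 6*(I*√839) = -24 + 6*I*√839 ≈ -24.0 + 173.79*I)
E/Y(23/9) = (-24 + 6*I*√839)/((-92/9)) = (-24 + 6*I*√839)/((-4*23/9)) = (-24 + 6*I*√839)/(-92/9) = (-24 + 6*I*√839)*(-9/92) = 54/23 - 27*I*√839/46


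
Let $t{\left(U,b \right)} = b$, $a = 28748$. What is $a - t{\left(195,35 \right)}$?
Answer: $28713$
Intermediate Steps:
$a - t{\left(195,35 \right)} = 28748 - 35 = 28713$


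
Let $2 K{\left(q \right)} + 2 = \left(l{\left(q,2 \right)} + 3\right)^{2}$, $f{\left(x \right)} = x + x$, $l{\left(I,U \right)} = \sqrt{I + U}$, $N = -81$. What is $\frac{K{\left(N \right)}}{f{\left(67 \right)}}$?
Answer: $- \frac{18}{67} + \frac{3 i \sqrt{79}}{134} \approx -0.26866 + 0.19899 i$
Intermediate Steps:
$f{\left(x \right)} = 2 x$
$K{\left(q \right)} = -1 + \frac{\left(3 + \sqrt{2 + q}\right)^{2}}{2}$ ($K{\left(q \right)} = -1 + \frac{\left(\sqrt{q + 2} + 3\right)^{2}}{2} = -1 + \frac{\left(\sqrt{2 + q} + 3\right)^{2}}{2} = -1 + \frac{\left(3 + \sqrt{2 + q}\right)^{2}}{2}$)
$\frac{K{\left(N \right)}}{f{\left(67 \right)}} = \frac{-1 + \frac{\left(3 + \sqrt{2 - 81}\right)^{2}}{2}}{2 \cdot 67} = \frac{-1 + \frac{\left(3 + \sqrt{-79}\right)^{2}}{2}}{134} = \left(-1 + \frac{\left(3 + i \sqrt{79}\right)^{2}}{2}\right) \frac{1}{134} = - \frac{1}{134} + \frac{\left(3 + i \sqrt{79}\right)^{2}}{268}$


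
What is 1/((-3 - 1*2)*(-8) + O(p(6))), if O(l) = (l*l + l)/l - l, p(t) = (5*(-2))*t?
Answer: 1/41 ≈ 0.024390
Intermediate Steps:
p(t) = -10*t
O(l) = -l + (l + l²)/l (O(l) = (l² + l)/l - l = (l + l²)/l - l = -l + (l + l²)/l)
1/((-3 - 1*2)*(-8) + O(p(6))) = 1/((-3 - 1*2)*(-8) + 1) = 1/((-3 - 2)*(-8) + 1) = 1/(-5*(-8) + 1) = 1/(40 + 1) = 1/41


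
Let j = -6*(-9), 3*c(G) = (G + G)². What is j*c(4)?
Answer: 1152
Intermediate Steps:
c(G) = 4*G²/3 (c(G) = (G + G)²/3 = (2*G)²/3 = (4*G²)/3 = 4*G²/3)
j = 54
j*c(4) = 54*((4/3)*4²) = 54*((4/3)*16) = 54*(64/3) = 1152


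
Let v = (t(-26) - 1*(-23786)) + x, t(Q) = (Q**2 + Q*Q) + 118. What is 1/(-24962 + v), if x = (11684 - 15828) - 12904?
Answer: -1/16754 ≈ -5.9687e-5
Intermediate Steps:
t(Q) = 118 + 2*Q**2 (t(Q) = (Q**2 + Q**2) + 118 = 2*Q**2 + 118 = 118 + 2*Q**2)
x = -17048 (x = -4144 - 12904 = -17048)
v = 8208 (v = ((118 + 2*(-26)**2) - 1*(-23786)) - 17048 = ((118 + 2*676) + 23786) - 17048 = ((118 + 1352) + 23786) - 17048 = (1470 + 23786) - 17048 = 25256 - 17048 = 8208)
1/(-24962 + v) = 1/(-24962 + 8208) = 1/(-16754) = -1/16754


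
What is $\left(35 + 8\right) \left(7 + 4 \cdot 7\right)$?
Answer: $1505$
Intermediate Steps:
$\left(35 + 8\right) \left(7 + 4 \cdot 7\right) = 43 \left(7 + 28\right) = 43 \cdot 35 = 1505$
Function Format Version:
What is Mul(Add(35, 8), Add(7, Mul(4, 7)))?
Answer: 1505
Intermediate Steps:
Mul(Add(35, 8), Add(7, Mul(4, 7))) = Mul(43, Add(7, 28)) = Mul(43, 35) = 1505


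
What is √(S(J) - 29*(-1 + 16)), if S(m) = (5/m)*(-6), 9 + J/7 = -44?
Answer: I*√59862705/371 ≈ 20.855*I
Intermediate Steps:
J = -371 (J = -63 + 7*(-44) = -63 - 308 = -371)
S(m) = -30/m
√(S(J) - 29*(-1 + 16)) = √(-30/(-371) - 29*(-1 + 16)) = √(-30*(-1/371) - 29*15) = √(30/371 - 435) = √(-161355/371) = I*√59862705/371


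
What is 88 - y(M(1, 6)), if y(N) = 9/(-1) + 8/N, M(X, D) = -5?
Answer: 493/5 ≈ 98.600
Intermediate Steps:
y(N) = -9 + 8/N (y(N) = 9*(-1) + 8/N = -9 + 8/N)
88 - y(M(1, 6)) = 88 - (-9 + 8/(-5)) = 88 - (-9 + 8*(-⅕)) = 88 - (-9 - 8/5) = 88 - 1*(-53/5) = 88 + 53/5 = 493/5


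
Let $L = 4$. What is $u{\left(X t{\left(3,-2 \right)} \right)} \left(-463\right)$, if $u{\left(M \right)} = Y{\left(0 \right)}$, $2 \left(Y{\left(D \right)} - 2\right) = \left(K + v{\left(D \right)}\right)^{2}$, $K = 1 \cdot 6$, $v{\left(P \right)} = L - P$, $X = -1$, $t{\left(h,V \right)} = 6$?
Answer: $-24076$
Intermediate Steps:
$v{\left(P \right)} = 4 - P$
$K = 6$
$Y{\left(D \right)} = 2 + \frac{\left(10 - D\right)^{2}}{2}$ ($Y{\left(D \right)} = 2 + \frac{\left(6 - \left(-4 + D\right)\right)^{2}}{2} = 2 + \frac{\left(10 - D\right)^{2}}{2}$)
$u{\left(M \right)} = 52$ ($u{\left(M \right)} = 2 + \frac{\left(-10 + 0\right)^{2}}{2} = 2 + \frac{\left(-10\right)^{2}}{2} = 2 + \frac{1}{2} \cdot 100 = 2 + 50 = 52$)
$u{\left(X t{\left(3,-2 \right)} \right)} \left(-463\right) = 52 \left(-463\right) = -24076$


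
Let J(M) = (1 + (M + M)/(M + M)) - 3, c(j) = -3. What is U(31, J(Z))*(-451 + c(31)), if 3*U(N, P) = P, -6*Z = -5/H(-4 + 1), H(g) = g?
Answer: 454/3 ≈ 151.33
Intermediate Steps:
Z = -5/18 (Z = -(-5)/(6*(-4 + 1)) = -(-5)/(6*(-3)) = -(-5)*(-1)/(6*3) = -⅙*5/3 = -5/18 ≈ -0.27778)
J(M) = -1 (J(M) = (1 + (2*M)/((2*M))) - 3 = (1 + (2*M)*(1/(2*M))) - 3 = (1 + 1) - 3 = 2 - 3 = -1)
U(N, P) = P/3
U(31, J(Z))*(-451 + c(31)) = ((⅓)*(-1))*(-451 - 3) = -⅓*(-454) = 454/3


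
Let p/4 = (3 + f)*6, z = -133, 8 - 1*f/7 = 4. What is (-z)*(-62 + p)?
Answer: 90706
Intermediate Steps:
f = 28 (f = 56 - 7*4 = 56 - 28 = 28)
p = 744 (p = 4*((3 + 28)*6) = 4*(31*6) = 4*186 = 744)
(-z)*(-62 + p) = (-1*(-133))*(-62 + 744) = 133*682 = 90706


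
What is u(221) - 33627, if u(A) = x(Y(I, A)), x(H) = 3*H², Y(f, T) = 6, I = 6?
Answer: -33519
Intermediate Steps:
u(A) = 108 (u(A) = 3*6² = 3*36 = 108)
u(221) - 33627 = 108 - 33627 = -33519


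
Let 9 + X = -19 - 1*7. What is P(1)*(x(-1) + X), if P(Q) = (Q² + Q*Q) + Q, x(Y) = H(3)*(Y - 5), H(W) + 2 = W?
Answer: -123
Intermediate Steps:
H(W) = -2 + W
X = -35 (X = -9 + (-19 - 1*7) = -9 + (-19 - 7) = -9 - 26 = -35)
x(Y) = -5 + Y (x(Y) = (-2 + 3)*(Y - 5) = 1*(-5 + Y) = -5 + Y)
P(Q) = Q + 2*Q² (P(Q) = (Q² + Q²) + Q = 2*Q² + Q = Q + 2*Q²)
P(1)*(x(-1) + X) = (1*(1 + 2*1))*((-5 - 1) - 35) = (1*(1 + 2))*(-6 - 35) = (1*3)*(-41) = 3*(-41) = -123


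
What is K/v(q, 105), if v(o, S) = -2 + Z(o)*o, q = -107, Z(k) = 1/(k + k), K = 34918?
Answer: -69836/3 ≈ -23279.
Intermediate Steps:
Z(k) = 1/(2*k)
v(o, S) = -3/2 (v(o, S) = -2 + (1/(2*o))*o = -2 + 1/2 = -3/2)
K/v(q, 105) = 34918/(-3/2) = 34918*(-2/3) = -69836/3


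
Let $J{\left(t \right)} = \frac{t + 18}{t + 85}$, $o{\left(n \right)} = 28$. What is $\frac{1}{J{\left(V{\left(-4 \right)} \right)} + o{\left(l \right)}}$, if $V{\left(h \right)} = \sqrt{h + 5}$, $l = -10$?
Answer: $\frac{86}{2427} \approx 0.035435$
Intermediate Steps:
$V{\left(h \right)} = \sqrt{5 + h}$
$J{\left(t \right)} = \frac{18 + t}{85 + t}$
$\frac{1}{J{\left(V{\left(-4 \right)} \right)} + o{\left(l \right)}} = \frac{1}{\frac{18 + \sqrt{5 - 4}}{85 + \sqrt{5 - 4}} + 28} = \frac{1}{\frac{18 + \sqrt{1}}{85 + \sqrt{1}} + 28} = \frac{1}{\frac{18 + 1}{85 + 1} + 28} = \frac{1}{\frac{1}{86} \cdot 19 + 28} = \frac{1}{\frac{19}{86} + 28} = \frac{1}{\frac{2427}{86}} = \frac{86}{2427}$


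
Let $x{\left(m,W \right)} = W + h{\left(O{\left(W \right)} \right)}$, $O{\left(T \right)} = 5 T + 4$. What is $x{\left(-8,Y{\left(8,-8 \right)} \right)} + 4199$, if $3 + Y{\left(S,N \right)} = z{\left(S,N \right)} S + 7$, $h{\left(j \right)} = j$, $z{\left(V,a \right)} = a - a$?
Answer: $4227$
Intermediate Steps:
$O{\left(T \right)} = 4 + 5 T$
$z{\left(V,a \right)} = 0$
$Y{\left(S,N \right)} = 4$ ($Y{\left(S,N \right)} = -3 + \left(0 S + 7\right) = -3 + \left(0 + 7\right) = -3 + 7 = 4$)
$x{\left(m,W \right)} = 4 + 6 W$ ($x{\left(m,W \right)} = W + \left(4 + 5 W\right) = 4 + 6 W$)
$x{\left(-8,Y{\left(8,-8 \right)} \right)} + 4199 = \left(4 + 6 \cdot 4\right) + 4199 = \left(4 + 24\right) + 4199 = 28 + 4199 = 4227$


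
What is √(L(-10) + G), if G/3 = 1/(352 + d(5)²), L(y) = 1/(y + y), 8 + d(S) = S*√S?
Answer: √(-2405 + 400*√5)/(10*√(541 - 80*√5)) ≈ 0.20424*I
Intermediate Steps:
d(S) = -8 + S^(3/2) (d(S) = -8 + S*√S = -8 + S^(3/2))
L(y) = 1/(2*y)
G = 3/(352 + (-8 + 5*√5)²) (G = 3/(352 + (-8 + 5^(3/2))²) = 3/(352 + (-8 + 5*√5)²) ≈ 0.0082847)
√(L(-10) + G) = √((½)/(-10) + (1623/260681 + 240*√5/260681)) = √((½)*(-⅒) + (1623/260681 + 240*√5/260681)) = √(-1/20 + (1623/260681 + 240*√5/260681)) = √(-228221/5213620 + 240*√5/260681)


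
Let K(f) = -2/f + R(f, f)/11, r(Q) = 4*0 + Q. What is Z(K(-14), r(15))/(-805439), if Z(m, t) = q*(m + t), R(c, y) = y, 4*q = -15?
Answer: 4005/62018803 ≈ 6.4577e-5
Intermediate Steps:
q = -15/4 (q = (¼)*(-15) = -15/4 ≈ -3.7500)
r(Q) = Q (r(Q) = 0 + Q = Q)
K(f) = -2/f + f/11
Z(m, t) = -15*m/4 - 15*t/4 (Z(m, t) = -15*(m + t)/4 = -15*m/4 - 15*t/4)
Z(K(-14), r(15))/(-805439) = (-15*(-2/(-14) + (1/11)*(-14))/4 - 15/4*15)/(-805439) = (-15*(-2*(-1/14) - 14/11)/4 - 225/4)*(-1/805439) = (-15*(⅐ - 14/11)/4 - 225/4)*(-1/805439) = (-15/4*(-87/77) - 225/4)*(-1/805439) = (1305/308 - 225/4)*(-1/805439) = -4005/77*(-1/805439) = 4005/62018803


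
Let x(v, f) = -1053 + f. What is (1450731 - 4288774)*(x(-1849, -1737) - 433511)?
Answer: 1238240998943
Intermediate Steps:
(1450731 - 4288774)*(x(-1849, -1737) - 433511) = (1450731 - 4288774)*((-1053 - 1737) - 433511) = -2838043*(-2790 - 433511) = -2838043*(-436301) = 1238240998943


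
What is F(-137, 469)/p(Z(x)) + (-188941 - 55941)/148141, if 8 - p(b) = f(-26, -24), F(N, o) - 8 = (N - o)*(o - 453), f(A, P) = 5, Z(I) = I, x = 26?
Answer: -1435924654/444423 ≈ -3231.0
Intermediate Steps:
F(N, o) = 8 + (-453 + o)*(N - o) (F(N, o) = 8 + (N - o)*(o - 453) = 8 + (N - o)*(-453 + o) = 8 + (-453 + o)*(N - o))
p(b) = 3 (p(b) = 8 - 1*5 = 8 - 5 = 3)
F(-137, 469)/p(Z(x)) + (-188941 - 55941)/148141 = (8 - 1*469² - 453*(-137) + 453*469 - 137*469)/3 + (-188941 - 55941)/148141 = (8 - 1*219961 + 62061 + 212457 - 64253)*(⅓) - 244882*1/148141 = (8 - 219961 + 62061 + 212457 - 64253)*(⅓) - 244882/148141 = -9688*⅓ - 244882/148141 = -9688/3 - 244882/148141 = -1435924654/444423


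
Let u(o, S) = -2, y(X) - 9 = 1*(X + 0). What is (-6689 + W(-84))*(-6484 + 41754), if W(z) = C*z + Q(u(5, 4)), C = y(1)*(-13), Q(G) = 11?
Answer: 149615340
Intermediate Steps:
y(X) = 9 + X (y(X) = 9 + 1*(X + 0) = 9 + 1*X = 9 + X)
C = -130 (C = (9 + 1)*(-13) = 10*(-13) = -130)
W(z) = 11 - 130*z (W(z) = -130*z + 11 = 11 - 130*z)
(-6689 + W(-84))*(-6484 + 41754) = (-6689 + (11 - 130*(-84)))*(-6484 + 41754) = (-6689 + (11 + 10920))*35270 = (-6689 + 10931)*35270 = 4242*35270 = 149615340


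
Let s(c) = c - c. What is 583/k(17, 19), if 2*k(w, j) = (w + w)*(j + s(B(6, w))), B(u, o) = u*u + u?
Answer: 583/323 ≈ 1.8050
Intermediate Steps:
B(u, o) = u + u² (B(u, o) = u² + u = u + u²)
s(c) = 0
k(w, j) = j*w (k(w, j) = ((w + w)*(j + 0))/2 = ((2*w)*j)/2 = (2*j*w)/2 = j*w)
583/k(17, 19) = 583/((19*17)) = 583/323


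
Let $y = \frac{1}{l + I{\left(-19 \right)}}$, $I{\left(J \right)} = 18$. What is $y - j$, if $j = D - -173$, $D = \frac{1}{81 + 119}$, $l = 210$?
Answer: $- \frac{1972207}{11400} \approx -173.0$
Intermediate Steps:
$D = \frac{1}{200} \approx 0.005$
$y = \frac{1}{228}$ ($y = \frac{1}{210 + 18} = \frac{1}{228} \approx 0.004386$)
$j = \frac{34601}{200}$ ($j = \frac{1}{200} - -173 = \frac{1}{200} + 173 = \frac{34601}{200} \approx 173.0$)
$y - j = \frac{1}{228} - \frac{34601}{200} = - \frac{1972207}{11400}$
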